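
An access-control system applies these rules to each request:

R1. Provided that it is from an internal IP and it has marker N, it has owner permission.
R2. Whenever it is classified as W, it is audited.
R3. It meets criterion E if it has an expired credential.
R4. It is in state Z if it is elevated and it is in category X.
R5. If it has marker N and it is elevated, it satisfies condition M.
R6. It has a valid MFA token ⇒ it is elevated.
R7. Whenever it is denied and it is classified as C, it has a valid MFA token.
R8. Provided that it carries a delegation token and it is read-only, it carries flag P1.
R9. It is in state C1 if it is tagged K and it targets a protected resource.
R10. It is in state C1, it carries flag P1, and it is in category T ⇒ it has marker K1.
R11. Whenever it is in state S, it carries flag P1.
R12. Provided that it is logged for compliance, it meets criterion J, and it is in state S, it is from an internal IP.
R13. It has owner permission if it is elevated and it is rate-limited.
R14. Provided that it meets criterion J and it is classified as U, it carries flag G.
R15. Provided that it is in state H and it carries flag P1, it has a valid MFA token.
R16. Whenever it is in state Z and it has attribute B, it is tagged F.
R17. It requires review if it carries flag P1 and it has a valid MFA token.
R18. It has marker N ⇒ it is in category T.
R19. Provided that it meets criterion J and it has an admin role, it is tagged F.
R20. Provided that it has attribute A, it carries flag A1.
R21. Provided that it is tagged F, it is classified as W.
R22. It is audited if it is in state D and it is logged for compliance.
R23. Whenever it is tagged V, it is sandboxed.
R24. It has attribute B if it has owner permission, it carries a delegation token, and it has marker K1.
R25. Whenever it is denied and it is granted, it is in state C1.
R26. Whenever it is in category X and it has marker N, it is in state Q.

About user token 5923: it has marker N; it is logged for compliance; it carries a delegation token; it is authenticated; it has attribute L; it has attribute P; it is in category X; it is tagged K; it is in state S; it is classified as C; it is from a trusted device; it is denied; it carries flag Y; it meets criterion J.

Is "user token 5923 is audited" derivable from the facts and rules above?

Forward chaining from the given facts derives: has a valid MFA token, carries flag P1, is from an internal IP, requires review, is in category T, is in state Q, has owner permission, is elevated, is in state Z, satisfies condition M.
Rules concluding "it is audited": R2 needs "it is classified as W"; R22 needs "it is in state D" — none of these are established.

No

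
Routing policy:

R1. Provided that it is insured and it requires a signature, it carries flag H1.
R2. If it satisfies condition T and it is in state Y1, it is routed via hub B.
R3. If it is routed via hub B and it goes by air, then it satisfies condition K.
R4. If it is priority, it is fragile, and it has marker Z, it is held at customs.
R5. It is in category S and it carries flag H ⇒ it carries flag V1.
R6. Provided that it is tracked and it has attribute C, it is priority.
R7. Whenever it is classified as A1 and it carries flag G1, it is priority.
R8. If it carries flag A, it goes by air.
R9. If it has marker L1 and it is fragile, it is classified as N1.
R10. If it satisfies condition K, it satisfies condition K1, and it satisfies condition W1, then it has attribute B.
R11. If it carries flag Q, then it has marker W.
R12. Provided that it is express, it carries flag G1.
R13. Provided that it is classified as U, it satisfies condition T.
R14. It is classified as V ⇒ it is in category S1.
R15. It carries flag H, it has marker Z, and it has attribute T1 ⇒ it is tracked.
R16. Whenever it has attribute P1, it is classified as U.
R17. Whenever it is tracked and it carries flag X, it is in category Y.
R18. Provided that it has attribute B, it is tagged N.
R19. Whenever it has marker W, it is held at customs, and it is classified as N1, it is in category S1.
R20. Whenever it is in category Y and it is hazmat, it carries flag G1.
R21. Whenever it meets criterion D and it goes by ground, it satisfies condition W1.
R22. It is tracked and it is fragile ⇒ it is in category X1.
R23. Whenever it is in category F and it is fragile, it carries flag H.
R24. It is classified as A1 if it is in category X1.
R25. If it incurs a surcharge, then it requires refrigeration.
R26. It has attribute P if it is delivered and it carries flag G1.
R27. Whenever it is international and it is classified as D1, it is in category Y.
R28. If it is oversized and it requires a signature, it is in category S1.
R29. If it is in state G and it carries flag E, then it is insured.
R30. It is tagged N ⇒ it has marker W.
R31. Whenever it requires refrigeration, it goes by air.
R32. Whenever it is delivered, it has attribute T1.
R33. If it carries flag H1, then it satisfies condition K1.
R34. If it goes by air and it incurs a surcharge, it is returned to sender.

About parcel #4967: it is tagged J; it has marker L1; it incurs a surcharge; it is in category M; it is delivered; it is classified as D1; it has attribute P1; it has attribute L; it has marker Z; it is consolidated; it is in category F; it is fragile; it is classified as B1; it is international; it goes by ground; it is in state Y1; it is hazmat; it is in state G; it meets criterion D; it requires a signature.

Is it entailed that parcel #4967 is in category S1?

No

Forward chaining from the given facts derives: is classified as N1, is classified as U, satisfies condition W1, carries flag H, requires refrigeration, is in category Y, goes by air, has attribute T1, is returned to sender, satisfies condition T, is tracked, carries flag G1, is in category X1, is classified as A1, has attribute P, is routed via hub B, satisfies condition K, is priority, is held at customs.
Rules concluding "it is in category S1": R14 needs "it is classified as V"; R19 needs "it has marker W"; R28 needs "it is oversized" — none of these are established.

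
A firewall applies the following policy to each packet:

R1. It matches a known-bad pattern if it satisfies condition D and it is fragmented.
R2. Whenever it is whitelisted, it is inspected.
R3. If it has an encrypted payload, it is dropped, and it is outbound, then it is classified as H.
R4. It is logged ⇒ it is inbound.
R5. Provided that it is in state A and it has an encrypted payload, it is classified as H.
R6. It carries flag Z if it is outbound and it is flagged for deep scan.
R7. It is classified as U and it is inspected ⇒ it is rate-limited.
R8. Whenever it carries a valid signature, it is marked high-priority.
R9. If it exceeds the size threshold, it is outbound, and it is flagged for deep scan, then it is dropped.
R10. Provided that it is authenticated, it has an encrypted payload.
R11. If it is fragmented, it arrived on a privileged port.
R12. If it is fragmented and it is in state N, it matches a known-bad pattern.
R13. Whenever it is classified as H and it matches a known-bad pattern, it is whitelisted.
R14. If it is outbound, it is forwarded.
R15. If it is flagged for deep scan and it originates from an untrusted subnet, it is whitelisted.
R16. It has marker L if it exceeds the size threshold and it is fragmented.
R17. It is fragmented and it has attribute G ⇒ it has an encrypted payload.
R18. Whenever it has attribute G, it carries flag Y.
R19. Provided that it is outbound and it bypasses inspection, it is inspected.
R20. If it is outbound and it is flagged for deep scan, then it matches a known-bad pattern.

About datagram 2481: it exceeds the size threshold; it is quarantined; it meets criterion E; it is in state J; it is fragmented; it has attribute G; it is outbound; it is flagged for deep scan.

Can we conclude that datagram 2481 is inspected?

Yes

By R9 (it exceeds the size threshold, it is outbound, it is flagged for deep scan): it is dropped.
By R17 (it is fragmented, it has attribute G): it has an encrypted payload.
By R20 (it is outbound, it is flagged for deep scan): it matches a known-bad pattern.
By R3 (it has an encrypted payload, it is dropped, it is outbound): it is classified as H.
By R13 (it is classified as H, it matches a known-bad pattern): it is whitelisted.
By R2 (it is whitelisted): it is inspected.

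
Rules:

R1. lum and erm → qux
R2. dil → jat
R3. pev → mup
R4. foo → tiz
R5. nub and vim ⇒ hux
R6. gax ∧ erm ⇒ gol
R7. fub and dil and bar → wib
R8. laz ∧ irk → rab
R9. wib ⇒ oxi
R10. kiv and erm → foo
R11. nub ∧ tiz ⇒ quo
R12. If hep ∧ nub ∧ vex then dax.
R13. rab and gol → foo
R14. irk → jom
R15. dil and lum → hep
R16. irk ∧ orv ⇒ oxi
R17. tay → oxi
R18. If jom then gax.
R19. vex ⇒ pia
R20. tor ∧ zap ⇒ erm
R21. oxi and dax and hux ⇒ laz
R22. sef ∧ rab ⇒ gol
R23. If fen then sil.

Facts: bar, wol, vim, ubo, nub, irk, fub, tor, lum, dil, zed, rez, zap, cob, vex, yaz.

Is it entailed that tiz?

hux  (by R5: nub, vim)
wib  (by R7: fub, dil, bar)
oxi  (by R9: wib)
jom  (by R14: irk)
hep  (by R15: dil, lum)
gax  (by R18: jom)
erm  (by R20: tor, zap)
gol  (by R6: gax, erm)
dax  (by R12: hep, nub, vex)
laz  (by R21: oxi, dax, hux)
rab  (by R8: laz, irk)
foo  (by R13: rab, gol)
tiz  (by R4: foo)

Yes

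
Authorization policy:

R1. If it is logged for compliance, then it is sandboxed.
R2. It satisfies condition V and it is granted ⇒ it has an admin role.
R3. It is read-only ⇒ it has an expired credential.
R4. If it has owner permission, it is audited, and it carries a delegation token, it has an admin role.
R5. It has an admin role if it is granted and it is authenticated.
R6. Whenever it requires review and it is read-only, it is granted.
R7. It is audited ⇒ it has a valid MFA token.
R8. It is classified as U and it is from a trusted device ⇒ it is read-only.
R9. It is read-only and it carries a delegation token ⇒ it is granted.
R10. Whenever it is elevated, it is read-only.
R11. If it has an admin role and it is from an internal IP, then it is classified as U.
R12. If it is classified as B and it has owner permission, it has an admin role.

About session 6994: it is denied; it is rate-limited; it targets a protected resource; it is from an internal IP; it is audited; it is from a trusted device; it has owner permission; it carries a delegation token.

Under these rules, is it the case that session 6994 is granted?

Yes

By R4 (it has owner permission, it is audited, it carries a delegation token): it has an admin role.
By R11 (it has an admin role, it is from an internal IP): it is classified as U.
By R8 (it is classified as U, it is from a trusted device): it is read-only.
By R9 (it is read-only, it carries a delegation token): it is granted.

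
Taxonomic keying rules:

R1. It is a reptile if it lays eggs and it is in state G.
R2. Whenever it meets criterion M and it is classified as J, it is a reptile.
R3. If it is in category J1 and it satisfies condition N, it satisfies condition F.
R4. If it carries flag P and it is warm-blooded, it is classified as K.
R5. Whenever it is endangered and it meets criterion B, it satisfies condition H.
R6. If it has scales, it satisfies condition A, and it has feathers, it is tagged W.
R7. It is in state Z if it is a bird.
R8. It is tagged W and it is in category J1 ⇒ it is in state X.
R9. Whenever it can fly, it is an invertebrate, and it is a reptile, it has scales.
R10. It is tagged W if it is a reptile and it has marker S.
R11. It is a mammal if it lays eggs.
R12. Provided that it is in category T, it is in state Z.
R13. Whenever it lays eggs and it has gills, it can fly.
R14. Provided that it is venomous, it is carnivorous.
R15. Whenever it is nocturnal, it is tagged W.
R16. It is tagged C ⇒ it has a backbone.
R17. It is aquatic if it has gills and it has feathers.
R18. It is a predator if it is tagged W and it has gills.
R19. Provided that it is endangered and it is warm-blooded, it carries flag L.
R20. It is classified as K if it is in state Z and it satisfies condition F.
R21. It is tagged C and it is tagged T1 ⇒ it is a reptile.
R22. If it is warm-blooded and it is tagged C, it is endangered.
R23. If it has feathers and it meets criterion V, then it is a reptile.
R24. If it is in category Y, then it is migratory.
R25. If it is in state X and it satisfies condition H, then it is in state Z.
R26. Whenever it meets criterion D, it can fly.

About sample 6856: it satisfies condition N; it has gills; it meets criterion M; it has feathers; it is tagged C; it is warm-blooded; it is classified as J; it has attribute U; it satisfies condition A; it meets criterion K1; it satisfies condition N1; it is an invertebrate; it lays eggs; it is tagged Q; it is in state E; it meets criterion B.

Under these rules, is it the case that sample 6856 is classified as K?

No

Forward chaining from the given facts derives: is a reptile, is a mammal, can fly, has a backbone, is aquatic, is endangered, satisfies condition H, has scales, carries flag L, is tagged W, is a predator.
Rules concluding "it is classified as K": R4 needs "it carries flag P"; R20 needs "it is in state Z" — none of these are established.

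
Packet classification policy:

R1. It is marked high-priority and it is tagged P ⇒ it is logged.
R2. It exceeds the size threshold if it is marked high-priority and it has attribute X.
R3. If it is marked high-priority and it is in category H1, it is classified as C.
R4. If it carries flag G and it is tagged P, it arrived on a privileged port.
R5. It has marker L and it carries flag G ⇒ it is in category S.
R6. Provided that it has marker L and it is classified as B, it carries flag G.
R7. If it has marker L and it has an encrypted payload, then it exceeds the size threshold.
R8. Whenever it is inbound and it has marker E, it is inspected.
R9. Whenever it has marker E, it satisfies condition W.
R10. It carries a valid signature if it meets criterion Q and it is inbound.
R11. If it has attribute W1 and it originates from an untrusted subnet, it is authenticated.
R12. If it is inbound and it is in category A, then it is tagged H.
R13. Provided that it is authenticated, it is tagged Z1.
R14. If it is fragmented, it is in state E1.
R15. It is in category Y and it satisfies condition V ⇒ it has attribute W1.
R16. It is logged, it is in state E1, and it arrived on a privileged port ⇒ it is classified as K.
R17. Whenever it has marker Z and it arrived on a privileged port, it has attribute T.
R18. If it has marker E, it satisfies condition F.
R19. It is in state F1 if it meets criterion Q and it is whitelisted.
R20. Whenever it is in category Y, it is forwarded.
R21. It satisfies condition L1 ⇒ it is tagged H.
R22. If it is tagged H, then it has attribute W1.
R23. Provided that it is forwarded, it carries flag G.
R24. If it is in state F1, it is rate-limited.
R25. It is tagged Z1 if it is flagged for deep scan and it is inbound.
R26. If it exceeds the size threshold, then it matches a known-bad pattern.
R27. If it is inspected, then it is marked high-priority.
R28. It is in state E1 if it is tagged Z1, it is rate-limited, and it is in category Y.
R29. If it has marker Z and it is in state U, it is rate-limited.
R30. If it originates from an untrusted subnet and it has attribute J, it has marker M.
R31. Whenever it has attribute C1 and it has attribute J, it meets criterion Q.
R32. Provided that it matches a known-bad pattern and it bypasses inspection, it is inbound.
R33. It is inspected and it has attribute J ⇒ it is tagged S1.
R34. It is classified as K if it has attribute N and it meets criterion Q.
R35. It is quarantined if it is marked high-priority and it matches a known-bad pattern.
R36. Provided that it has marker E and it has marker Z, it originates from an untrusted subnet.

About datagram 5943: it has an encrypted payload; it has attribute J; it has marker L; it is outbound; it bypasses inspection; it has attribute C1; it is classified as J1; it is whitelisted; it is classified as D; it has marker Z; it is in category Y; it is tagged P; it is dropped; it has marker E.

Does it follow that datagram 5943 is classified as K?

Forward chaining from the given facts derives: exceeds the size threshold, satisfies condition W, satisfies condition F, is forwarded, carries flag G, matches a known-bad pattern, meets criterion Q, is inbound, originates from an untrusted subnet, arrived on a privileged port, is in category S, is inspected, carries a valid signature, has attribute T, is in state F1, is rate-limited, is marked high-priority, has marker M, is tagged S1, is quarantined, is logged.
Rules concluding "it is classified as K": R16 needs "it is in state E1"; R34 needs "it has attribute N" — none of these are established.

No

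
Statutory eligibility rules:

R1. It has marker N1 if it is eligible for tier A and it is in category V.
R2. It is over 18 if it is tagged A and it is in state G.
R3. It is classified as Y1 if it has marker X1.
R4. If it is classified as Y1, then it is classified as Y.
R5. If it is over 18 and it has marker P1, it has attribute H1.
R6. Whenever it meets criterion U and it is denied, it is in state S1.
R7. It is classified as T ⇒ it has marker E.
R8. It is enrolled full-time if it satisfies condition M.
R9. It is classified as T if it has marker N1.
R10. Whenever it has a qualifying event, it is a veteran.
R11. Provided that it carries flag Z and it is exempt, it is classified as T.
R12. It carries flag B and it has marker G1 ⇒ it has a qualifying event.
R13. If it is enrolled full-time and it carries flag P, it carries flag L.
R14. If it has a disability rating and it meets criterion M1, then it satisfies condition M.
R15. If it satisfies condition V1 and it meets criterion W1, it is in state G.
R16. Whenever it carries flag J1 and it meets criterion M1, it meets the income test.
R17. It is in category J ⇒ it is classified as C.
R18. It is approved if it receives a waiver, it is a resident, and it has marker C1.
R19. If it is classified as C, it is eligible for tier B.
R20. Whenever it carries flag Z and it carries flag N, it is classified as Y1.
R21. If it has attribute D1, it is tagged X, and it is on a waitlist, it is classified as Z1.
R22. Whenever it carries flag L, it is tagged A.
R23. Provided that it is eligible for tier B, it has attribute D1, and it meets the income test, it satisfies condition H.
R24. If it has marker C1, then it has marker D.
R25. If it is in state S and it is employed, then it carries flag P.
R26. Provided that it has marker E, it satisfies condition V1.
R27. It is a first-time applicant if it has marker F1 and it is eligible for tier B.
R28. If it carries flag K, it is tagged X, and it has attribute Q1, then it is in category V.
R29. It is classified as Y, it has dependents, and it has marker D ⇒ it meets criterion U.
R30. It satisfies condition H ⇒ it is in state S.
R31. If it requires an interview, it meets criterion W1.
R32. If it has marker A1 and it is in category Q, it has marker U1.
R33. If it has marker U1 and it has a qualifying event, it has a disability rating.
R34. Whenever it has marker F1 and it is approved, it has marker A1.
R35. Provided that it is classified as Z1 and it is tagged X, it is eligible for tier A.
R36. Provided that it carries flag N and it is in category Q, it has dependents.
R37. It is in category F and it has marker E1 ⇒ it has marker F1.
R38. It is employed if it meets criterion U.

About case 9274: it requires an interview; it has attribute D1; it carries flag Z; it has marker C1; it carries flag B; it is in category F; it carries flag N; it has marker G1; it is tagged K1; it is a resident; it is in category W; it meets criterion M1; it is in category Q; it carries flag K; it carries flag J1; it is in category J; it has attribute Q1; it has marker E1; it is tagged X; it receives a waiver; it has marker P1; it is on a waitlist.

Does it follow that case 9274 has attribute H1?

Yes

By R12 (it carries flag B, it has marker G1): it has a qualifying event.
By R16 (it carries flag J1, it meets criterion M1): it meets the income test.
By R17 (it is in category J): it is classified as C.
By R18 (it receives a waiver, it is a resident, it has marker C1): it is approved.
By R19 (it is classified as C): it is eligible for tier B.
By R20 (it carries flag Z, it carries flag N): it is classified as Y1.
By R21 (it has attribute D1, it is tagged X, it is on a waitlist): it is classified as Z1.
By R23 (it is eligible for tier B, it has attribute D1, it meets the income test): it satisfies condition H.
By R24 (it has marker C1): it has marker D.
By R28 (it carries flag K, it is tagged X, it has attribute Q1): it is in category V.
By R30 (it satisfies condition H): it is in state S.
By R31 (it requires an interview): it meets criterion W1.
By R35 (it is classified as Z1, it is tagged X): it is eligible for tier A.
By R36 (it carries flag N, it is in category Q): it has dependents.
By R37 (it is in category F, it has marker E1): it has marker F1.
By R1 (it is eligible for tier A, it is in category V): it has marker N1.
By R4 (it is classified as Y1): it is classified as Y.
By R9 (it has marker N1): it is classified as T.
By R29 (it is classified as Y, it has dependents, it has marker D): it meets criterion U.
By R34 (it has marker F1, it is approved): it has marker A1.
By R38 (it meets criterion U): it is employed.
By R7 (it is classified as T): it has marker E.
By R25 (it is in state S, it is employed): it carries flag P.
By R26 (it has marker E): it satisfies condition V1.
By R32 (it has marker A1, it is in category Q): it has marker U1.
By R33 (it has marker U1, it has a qualifying event): it has a disability rating.
By R14 (it has a disability rating, it meets criterion M1): it satisfies condition M.
By R15 (it satisfies condition V1, it meets criterion W1): it is in state G.
By R8 (it satisfies condition M): it is enrolled full-time.
By R13 (it is enrolled full-time, it carries flag P): it carries flag L.
By R22 (it carries flag L): it is tagged A.
By R2 (it is tagged A, it is in state G): it is over 18.
By R5 (it is over 18, it has marker P1): it has attribute H1.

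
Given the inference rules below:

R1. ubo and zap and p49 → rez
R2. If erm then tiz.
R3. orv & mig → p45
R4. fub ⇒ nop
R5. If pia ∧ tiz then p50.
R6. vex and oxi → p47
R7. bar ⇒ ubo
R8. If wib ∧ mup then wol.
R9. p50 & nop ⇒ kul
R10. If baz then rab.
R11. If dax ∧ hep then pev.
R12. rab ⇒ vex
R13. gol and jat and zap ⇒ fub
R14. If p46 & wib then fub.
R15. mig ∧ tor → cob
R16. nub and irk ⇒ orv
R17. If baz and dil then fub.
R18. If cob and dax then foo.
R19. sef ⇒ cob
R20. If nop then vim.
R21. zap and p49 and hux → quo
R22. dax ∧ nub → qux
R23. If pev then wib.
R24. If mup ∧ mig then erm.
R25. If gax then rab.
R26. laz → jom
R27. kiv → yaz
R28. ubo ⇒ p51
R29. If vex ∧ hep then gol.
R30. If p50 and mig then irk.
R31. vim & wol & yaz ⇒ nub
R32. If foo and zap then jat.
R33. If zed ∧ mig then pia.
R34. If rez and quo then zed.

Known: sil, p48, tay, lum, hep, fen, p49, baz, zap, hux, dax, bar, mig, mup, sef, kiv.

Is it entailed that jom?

No

Forward chaining from the given facts derives: ubo, rab, pev, vex, cob, quo, wib, erm, yaz, p51, gol, rez, tiz, wol, foo, jat, zed, fub, pia, nop, p50, kul, vim, irk, nub, orv, qux, p45.
The only rule concluding jom is R26, which needs laz; that is never established.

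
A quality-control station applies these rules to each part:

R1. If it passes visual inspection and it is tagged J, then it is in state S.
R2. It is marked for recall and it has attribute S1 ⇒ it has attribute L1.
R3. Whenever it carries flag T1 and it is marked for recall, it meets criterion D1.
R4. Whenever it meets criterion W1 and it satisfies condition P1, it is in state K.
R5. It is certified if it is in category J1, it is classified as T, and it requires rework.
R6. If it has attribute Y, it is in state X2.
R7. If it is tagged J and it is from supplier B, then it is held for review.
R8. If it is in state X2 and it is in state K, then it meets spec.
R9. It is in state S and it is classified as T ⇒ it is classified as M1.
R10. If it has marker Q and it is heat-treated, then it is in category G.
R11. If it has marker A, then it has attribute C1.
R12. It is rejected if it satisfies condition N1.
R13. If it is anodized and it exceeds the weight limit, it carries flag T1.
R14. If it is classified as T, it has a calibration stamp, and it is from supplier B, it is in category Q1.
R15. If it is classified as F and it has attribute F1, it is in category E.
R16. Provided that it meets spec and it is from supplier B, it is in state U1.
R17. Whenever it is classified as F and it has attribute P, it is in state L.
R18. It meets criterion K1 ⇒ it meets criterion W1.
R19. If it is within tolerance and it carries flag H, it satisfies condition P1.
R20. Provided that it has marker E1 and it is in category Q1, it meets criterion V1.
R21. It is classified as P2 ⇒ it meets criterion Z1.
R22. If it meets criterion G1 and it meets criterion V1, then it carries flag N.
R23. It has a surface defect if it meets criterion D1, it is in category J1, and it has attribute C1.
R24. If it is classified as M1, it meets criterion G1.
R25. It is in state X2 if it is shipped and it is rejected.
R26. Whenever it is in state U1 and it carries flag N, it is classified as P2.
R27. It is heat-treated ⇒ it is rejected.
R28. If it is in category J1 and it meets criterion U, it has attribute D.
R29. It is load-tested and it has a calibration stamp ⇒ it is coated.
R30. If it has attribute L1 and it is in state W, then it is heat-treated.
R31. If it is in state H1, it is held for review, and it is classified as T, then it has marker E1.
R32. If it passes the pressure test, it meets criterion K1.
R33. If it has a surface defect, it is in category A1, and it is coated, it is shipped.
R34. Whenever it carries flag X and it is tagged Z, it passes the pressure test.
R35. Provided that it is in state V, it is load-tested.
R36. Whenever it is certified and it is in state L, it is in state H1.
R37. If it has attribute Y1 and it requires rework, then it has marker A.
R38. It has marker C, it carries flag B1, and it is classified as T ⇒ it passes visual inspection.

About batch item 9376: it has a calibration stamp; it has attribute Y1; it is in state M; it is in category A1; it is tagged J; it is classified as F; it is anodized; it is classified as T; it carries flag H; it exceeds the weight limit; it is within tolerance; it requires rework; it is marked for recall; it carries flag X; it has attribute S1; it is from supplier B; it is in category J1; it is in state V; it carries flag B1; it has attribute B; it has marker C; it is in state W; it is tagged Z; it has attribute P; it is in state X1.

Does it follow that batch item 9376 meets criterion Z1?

Yes

By R2 (it is marked for recall, it has attribute S1): it has attribute L1.
By R5 (it is in category J1, it is classified as T, it requires rework): it is certified.
By R7 (it is tagged J, it is from supplier B): it is held for review.
By R13 (it is anodized, it exceeds the weight limit): it carries flag T1.
By R14 (it is classified as T, it has a calibration stamp, it is from supplier B): it is in category Q1.
By R17 (it is classified as F, it has attribute P): it is in state L.
By R19 (it is within tolerance, it carries flag H): it satisfies condition P1.
By R30 (it has attribute L1, it is in state W): it is heat-treated.
By R34 (it carries flag X, it is tagged Z): it passes the pressure test.
By R35 (it is in state V): it is load-tested.
By R36 (it is certified, it is in state L): it is in state H1.
By R37 (it has attribute Y1, it requires rework): it has marker A.
By R38 (it has marker C, it carries flag B1, it is classified as T): it passes visual inspection.
By R1 (it passes visual inspection, it is tagged J): it is in state S.
By R3 (it carries flag T1, it is marked for recall): it meets criterion D1.
By R9 (it is in state S, it is classified as T): it is classified as M1.
By R11 (it has marker A): it has attribute C1.
By R23 (it meets criterion D1, it is in category J1, it has attribute C1): it has a surface defect.
By R24 (it is classified as M1): it meets criterion G1.
By R27 (it is heat-treated): it is rejected.
By R29 (it is load-tested, it has a calibration stamp): it is coated.
By R31 (it is in state H1, it is held for review, it is classified as T): it has marker E1.
By R32 (it passes the pressure test): it meets criterion K1.
By R33 (it has a surface defect, it is in category A1, it is coated): it is shipped.
By R18 (it meets criterion K1): it meets criterion W1.
By R20 (it has marker E1, it is in category Q1): it meets criterion V1.
By R22 (it meets criterion G1, it meets criterion V1): it carries flag N.
By R25 (it is shipped, it is rejected): it is in state X2.
By R4 (it meets criterion W1, it satisfies condition P1): it is in state K.
By R8 (it is in state X2, it is in state K): it meets spec.
By R16 (it meets spec, it is from supplier B): it is in state U1.
By R26 (it is in state U1, it carries flag N): it is classified as P2.
By R21 (it is classified as P2): it meets criterion Z1.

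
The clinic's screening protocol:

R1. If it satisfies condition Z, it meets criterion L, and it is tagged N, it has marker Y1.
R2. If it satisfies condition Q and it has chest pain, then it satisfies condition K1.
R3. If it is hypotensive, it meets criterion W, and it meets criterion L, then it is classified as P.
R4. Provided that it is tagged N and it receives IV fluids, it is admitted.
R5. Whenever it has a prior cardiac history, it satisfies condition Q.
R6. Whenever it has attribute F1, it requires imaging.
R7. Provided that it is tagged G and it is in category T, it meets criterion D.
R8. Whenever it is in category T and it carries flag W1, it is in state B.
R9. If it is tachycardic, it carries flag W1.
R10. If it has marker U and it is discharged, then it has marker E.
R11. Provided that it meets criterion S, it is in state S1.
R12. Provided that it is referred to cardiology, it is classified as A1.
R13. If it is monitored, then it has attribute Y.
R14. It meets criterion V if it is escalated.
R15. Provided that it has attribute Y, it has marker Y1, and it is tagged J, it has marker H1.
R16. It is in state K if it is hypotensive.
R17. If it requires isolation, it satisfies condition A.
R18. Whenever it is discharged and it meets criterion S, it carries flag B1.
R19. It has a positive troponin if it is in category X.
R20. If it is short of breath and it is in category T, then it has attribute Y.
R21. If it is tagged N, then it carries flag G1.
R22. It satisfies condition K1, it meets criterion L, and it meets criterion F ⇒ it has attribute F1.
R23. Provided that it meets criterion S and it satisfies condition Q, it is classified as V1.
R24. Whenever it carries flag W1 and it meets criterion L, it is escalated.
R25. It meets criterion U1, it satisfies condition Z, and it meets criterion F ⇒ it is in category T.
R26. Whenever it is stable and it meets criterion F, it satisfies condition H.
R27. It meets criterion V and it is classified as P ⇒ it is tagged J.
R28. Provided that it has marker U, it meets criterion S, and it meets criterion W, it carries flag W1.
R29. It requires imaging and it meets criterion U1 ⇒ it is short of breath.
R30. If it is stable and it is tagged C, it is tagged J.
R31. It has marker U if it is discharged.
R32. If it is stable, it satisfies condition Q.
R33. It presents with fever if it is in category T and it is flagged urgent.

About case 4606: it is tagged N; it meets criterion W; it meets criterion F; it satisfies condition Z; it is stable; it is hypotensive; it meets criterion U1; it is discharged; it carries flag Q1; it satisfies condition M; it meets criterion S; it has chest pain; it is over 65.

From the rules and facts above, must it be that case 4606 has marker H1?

No

Forward chaining from the given facts derives: is in state S1, is in state K, carries flag B1, carries flag G1, is in category T, satisfies condition H, has marker U, satisfies condition Q, satisfies condition K1, has marker E, is classified as V1, carries flag W1, is in state B.
The only rule concluding "it has marker H1" is R15, which needs "it has attribute Y"; that is never established.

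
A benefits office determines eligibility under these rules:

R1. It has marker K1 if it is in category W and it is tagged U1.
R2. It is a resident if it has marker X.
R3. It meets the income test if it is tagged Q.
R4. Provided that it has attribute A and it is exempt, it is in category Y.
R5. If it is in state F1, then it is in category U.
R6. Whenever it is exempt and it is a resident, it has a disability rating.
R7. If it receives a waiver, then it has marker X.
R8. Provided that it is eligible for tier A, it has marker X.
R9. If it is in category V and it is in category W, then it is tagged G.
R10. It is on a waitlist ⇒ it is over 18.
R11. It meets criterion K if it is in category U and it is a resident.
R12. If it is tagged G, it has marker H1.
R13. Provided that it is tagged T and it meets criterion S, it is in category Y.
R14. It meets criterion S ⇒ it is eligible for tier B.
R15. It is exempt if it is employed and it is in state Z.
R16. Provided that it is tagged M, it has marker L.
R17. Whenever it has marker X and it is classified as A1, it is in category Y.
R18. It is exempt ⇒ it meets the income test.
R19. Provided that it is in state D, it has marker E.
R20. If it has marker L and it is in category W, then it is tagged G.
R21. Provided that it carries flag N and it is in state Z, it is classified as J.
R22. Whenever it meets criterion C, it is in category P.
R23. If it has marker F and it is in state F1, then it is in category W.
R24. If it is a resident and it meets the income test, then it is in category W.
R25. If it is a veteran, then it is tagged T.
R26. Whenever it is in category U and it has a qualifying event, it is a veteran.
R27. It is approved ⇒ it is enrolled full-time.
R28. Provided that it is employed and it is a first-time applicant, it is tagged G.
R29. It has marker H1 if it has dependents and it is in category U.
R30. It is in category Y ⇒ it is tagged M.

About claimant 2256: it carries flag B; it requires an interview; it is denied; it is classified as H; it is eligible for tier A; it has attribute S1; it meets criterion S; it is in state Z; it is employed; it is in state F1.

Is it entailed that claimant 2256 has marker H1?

Forward chaining from the given facts derives: is in category U, has marker X, is eligible for tier B, is exempt, meets the income test, is a resident, has a disability rating, meets criterion K, is in category W.
Rules concluding "it has marker H1": R12 needs "it is tagged G"; R29 needs "it has dependents" — none of these are established.

No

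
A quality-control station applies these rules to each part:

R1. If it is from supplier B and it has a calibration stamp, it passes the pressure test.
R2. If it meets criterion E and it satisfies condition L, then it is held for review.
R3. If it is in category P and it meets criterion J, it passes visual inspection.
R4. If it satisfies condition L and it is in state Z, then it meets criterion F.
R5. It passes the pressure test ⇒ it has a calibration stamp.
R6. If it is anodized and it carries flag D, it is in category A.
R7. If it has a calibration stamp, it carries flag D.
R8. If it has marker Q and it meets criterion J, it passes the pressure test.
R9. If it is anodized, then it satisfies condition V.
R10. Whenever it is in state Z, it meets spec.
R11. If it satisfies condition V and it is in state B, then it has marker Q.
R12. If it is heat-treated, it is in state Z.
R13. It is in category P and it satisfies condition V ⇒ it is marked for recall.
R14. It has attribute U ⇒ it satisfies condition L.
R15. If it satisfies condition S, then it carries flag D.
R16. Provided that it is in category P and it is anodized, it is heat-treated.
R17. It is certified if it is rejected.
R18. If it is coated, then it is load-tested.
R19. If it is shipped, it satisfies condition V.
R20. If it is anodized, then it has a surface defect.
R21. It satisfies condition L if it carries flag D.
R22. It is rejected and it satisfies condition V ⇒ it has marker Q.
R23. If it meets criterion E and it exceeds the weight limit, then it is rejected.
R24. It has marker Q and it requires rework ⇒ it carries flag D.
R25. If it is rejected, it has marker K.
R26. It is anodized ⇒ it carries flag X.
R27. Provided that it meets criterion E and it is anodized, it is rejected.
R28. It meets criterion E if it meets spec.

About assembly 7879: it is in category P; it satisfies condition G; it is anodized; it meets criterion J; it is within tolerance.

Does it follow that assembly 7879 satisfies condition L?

Yes

By R9 (it is anodized): it satisfies condition V.
By R16 (it is in category P, it is anodized): it is heat-treated.
By R12 (it is heat-treated): it is in state Z.
By R10 (it is in state Z): it meets spec.
By R28 (it meets spec): it meets criterion E.
By R27 (it meets criterion E, it is anodized): it is rejected.
By R22 (it is rejected, it satisfies condition V): it has marker Q.
By R8 (it has marker Q, it meets criterion J): it passes the pressure test.
By R5 (it passes the pressure test): it has a calibration stamp.
By R7 (it has a calibration stamp): it carries flag D.
By R21 (it carries flag D): it satisfies condition L.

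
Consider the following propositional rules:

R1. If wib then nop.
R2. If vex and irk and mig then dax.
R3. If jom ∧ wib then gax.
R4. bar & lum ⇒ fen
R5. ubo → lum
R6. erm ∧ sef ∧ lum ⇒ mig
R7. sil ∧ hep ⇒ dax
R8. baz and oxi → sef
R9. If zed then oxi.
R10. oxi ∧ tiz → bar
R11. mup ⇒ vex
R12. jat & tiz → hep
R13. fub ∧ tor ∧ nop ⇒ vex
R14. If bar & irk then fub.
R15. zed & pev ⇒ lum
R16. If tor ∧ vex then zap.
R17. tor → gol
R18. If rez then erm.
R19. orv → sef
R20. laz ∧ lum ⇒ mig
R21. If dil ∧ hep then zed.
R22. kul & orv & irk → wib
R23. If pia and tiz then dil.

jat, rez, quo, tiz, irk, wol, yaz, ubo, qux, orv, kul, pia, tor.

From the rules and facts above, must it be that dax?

Yes

lum  (by R5: ubo)
hep  (by R12: jat, tiz)
erm  (by R18: rez)
sef  (by R19: orv)
wib  (by R22: kul, orv, irk)
dil  (by R23: pia, tiz)
nop  (by R1: wib)
mig  (by R6: erm, sef, lum)
zed  (by R21: dil, hep)
oxi  (by R9: zed)
bar  (by R10: oxi, tiz)
fub  (by R14: bar, irk)
vex  (by R13: fub, tor, nop)
dax  (by R2: vex, irk, mig)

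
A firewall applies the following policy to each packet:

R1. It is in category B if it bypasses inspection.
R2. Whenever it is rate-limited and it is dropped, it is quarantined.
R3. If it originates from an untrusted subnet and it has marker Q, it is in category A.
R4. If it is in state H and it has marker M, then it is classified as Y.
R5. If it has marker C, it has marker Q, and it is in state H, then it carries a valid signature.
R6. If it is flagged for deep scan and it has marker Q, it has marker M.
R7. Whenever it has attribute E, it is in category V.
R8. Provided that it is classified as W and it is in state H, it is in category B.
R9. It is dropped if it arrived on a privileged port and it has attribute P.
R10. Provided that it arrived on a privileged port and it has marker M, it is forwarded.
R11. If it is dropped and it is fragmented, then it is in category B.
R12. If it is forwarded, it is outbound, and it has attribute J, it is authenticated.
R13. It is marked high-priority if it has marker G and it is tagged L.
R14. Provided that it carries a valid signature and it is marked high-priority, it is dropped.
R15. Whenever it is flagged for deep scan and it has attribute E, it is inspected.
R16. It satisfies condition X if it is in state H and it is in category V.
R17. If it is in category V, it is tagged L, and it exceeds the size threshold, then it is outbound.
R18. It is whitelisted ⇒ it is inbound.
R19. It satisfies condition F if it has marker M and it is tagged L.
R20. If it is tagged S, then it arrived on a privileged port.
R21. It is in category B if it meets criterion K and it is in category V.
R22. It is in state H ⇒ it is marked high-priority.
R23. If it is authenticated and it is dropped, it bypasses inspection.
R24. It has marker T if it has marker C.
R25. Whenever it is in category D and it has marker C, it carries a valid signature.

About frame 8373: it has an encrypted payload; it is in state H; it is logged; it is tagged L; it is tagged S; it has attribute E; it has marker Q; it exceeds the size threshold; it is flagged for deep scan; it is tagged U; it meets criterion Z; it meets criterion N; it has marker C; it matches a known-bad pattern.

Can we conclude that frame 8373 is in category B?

Forward chaining from the given facts derives: carries a valid signature, has marker M, is in category V, is inspected, satisfies condition X, is outbound, satisfies condition F, arrived on a privileged port, is marked high-priority, has marker T, is classified as Y, is forwarded, is dropped.
Rules concluding "it is in category B": R1 needs "it bypasses inspection"; R8 needs "it is classified as W"; R11 needs "it is fragmented"; R21 needs "it meets criterion K" — none of these are established.

No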